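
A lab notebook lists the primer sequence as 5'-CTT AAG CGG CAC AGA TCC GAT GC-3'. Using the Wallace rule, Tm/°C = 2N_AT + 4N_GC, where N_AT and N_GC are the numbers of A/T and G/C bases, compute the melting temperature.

72°C

Scanning the sequence gives C=7, T=4, G=6, A=6.
A+T = 10, G+C = 13
Tm = 4·13 + 2·10 = 52 + 20 = 72°C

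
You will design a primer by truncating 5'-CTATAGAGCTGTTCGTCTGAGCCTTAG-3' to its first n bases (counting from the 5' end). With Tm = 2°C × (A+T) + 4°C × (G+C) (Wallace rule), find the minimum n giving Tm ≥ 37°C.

n = 14

First 13 bases: CTATAGAGCTGTT → Tm = 36°C (< 37°C)
First 14 bases: CTATAGAGCTGTTC → Tm = 40°C (≥ 37°C)
Since every base adds ≥2°C, Tm only increases with n, so the threshold is first crossed at n = 14.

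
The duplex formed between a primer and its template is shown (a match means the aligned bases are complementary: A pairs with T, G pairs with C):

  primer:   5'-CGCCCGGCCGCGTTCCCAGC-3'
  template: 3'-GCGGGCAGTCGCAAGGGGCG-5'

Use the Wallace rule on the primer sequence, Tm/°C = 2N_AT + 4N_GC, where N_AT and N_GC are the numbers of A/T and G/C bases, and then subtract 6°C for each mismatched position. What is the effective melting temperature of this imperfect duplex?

56°C

Primer base counts: A=1, T=2, G=6, C=11 → A+T=3, G+C=17
Perfect-match Tm = 2(3) + 4(17) = 6 + 68 = 74°C
Mismatches (positions where the bases are not complementary): 3 (at positions 7, 9, 18)
Effective Tm = 74 − 3×6 = 74 − 18 = 56°C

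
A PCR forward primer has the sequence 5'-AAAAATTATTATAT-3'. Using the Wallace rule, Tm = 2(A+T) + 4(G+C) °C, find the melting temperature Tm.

28°C

Scanning the sequence gives C=0, G=0, T=6, A=8.
So N_AT = 14 and N_GC = 0.
Tm = 4·0 + 2·14 = 0 + 28 = 28°C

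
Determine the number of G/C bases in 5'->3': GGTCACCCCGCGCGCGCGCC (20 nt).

18

Scanning the sequence gives G=7, C=11, T=1, A=1.
Total G or C: 7 + 11 = 18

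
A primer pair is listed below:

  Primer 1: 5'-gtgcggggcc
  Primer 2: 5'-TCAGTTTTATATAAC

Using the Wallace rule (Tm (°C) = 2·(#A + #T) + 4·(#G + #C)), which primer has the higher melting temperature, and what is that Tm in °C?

Primer 1, 38°C

Primer 1: A+T=1, G+C=9 → Tm = 2(1)+4(9) = 38°C
Primer 2: A+T=12, G+C=3 → Tm = 2(12)+4(3) = 36°C
38°C vs 36°C → primer 1 is higher.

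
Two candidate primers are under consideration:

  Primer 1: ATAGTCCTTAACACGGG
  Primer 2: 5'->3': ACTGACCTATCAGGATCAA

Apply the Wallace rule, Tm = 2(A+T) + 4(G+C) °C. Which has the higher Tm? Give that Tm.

Primer 1: A+T=9, G+C=8 → Tm = 2(9)+4(8) = 50°C
Primer 2: A+T=11, G+C=8 → Tm = 2(11)+4(8) = 54°C
50°C vs 54°C → primer 2 is higher.

Primer 2, 54°C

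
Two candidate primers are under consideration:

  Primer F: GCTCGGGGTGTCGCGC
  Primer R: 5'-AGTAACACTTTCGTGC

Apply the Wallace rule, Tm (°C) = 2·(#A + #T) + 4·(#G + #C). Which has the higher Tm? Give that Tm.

Primer F, 58°C

Primer F: A+T=3, G+C=13 → Tm = 2(3)+4(13) = 58°C
Primer R: A+T=9, G+C=7 → Tm = 2(9)+4(7) = 46°C
58°C vs 46°C → primer F is higher.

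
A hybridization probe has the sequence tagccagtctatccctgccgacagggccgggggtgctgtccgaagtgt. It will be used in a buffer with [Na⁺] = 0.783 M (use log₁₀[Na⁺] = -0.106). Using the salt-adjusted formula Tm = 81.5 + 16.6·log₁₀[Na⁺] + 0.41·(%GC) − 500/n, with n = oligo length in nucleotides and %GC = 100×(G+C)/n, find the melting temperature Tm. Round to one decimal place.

95.8°C

Length n = 48. A=7, C=14, G=17, T=10
G+C = 31, so %GC = 31/48 × 100 = 64.583%
Salt term: 16.6 × (-0.106) = -1.76
GC term: 0.41 × 64.583 = 26.479; length term: −500/48 = −10.417
Tm = 81.5 + (-1.76) + 26.479 − 10.417 = 95.802 → 95.8°C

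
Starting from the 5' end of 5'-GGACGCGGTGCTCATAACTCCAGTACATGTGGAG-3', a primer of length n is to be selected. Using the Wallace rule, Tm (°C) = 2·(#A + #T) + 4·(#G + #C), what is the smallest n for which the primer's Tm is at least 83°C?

n = 27

First 26 bases: GGACGCGGTGCTCATAACTCCAGTAC → Tm = 82°C (< 83°C)
First 27 bases: GGACGCGGTGCTCATAACTCCAGTACA → Tm = 84°C (≥ 83°C)
Since every base adds ≥2°C, Tm only increases with n, so the threshold is first crossed at n = 27.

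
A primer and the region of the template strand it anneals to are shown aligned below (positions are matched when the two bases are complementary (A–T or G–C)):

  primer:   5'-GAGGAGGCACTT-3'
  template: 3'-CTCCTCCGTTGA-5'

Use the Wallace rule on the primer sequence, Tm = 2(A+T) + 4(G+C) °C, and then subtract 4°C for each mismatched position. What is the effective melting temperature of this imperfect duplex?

30°C

Primer base counts: A=3, T=2, G=5, C=2 → A+T=5, G+C=7
Perfect-match Tm = 2(5) + 4(7) = 10 + 28 = 38°C
Mismatches (positions where the bases are not complementary): 2 (at positions 10, 11)
Effective Tm = 38 − 2×4 = 38 − 8 = 30°C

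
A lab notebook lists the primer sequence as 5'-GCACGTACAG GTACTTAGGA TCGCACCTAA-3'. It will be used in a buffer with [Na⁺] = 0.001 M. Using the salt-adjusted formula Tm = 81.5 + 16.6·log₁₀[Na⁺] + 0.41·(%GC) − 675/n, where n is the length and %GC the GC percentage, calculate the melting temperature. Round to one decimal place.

Length n = 30. Base counts: G=7, A=9, C=8, T=6
G+C = 15, so %GC = 15/30 × 100 = 50%
Salt term: 16.6 × (-3) = -49.8
GC term: 0.41 × 50 = 20.5; length term: −675/30 = −22.5
Tm = 81.5 + (-49.8) + 20.5 − 22.5 = 29.7 → 29.7°C

29.7°C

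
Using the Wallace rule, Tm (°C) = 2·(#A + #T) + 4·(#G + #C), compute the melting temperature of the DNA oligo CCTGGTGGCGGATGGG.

C=3, A=1, T=3, G=9
AT pairs contribute 4, GC pairs contribute 12.
Tm = 2(4) + 4(12) = 8 + 48 = 56°C

56°C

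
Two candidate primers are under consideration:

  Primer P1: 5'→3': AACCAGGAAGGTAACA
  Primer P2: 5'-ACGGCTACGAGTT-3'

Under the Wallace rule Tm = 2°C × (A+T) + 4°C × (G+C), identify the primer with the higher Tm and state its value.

Primer P1, 46°C

Primer P1: A+T=9, G+C=7 → Tm = 2(9)+4(7) = 46°C
Primer P2: A+T=6, G+C=7 → Tm = 2(6)+4(7) = 40°C
46°C vs 40°C → primer P1 is higher.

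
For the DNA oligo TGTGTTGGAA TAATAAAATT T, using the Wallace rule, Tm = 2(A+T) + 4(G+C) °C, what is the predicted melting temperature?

50°C

Counting bases: A=8, G=4, C=0, T=9
AT pairs contribute 17, GC pairs contribute 4.
Tm = 4·4 + 2·17 = 16 + 34 = 50°C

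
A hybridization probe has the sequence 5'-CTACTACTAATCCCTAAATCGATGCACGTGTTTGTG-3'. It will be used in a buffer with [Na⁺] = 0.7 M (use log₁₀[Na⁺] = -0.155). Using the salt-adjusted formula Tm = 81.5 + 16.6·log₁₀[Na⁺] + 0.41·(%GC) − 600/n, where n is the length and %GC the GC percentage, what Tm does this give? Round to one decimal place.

Length n = 36. Base counts: G=6, T=12, A=9, C=9
G+C = 15, so %GC = 15/36 × 100 = 41.667%
Salt term: 16.6 × (-0.155) = -2.573
GC term: 0.41 × 41.667 = 17.083; length term: −600/36 = −16.667
Tm = 81.5 + (-2.573) + 17.083 − 16.667 = 79.343 → 79.3°C

79.3°C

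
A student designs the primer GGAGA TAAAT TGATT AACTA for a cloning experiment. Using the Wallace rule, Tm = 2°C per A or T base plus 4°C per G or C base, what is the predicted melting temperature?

50°C

A=9, T=6, G=4, C=1
AT pairs contribute 15, GC pairs contribute 5.
Tm = 2(15) + 4(5) = 30 + 20 = 50°C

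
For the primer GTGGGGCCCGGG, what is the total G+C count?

T=1, C=3, G=8, A=0
G+C = 8 + 3 = 11

11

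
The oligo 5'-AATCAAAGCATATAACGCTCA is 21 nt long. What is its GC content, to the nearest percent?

33%

T=4, C=5, A=10, G=2
G+C = 2 + 5 = 7 out of 21 bases
%GC = 7/21 × 100 = 33.33% ≈ 33%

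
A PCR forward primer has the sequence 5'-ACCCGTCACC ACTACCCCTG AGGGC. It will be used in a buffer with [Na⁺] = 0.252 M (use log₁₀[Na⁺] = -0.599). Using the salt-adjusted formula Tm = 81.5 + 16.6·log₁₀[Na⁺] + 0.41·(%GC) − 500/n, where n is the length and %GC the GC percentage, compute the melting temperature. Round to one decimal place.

Length n = 25. Counting bases: C=12, A=5, G=5, T=3
G+C = 17, so %GC = 17/25 × 100 = 68%
Salt term: 16.6 × (-0.599) = -9.943
GC term: 0.41 × 68 = 27.88; length term: −500/25 = −20
Tm = 81.5 + (-9.943) + 27.88 − 20 = 79.437 → 79.4°C

79.4°C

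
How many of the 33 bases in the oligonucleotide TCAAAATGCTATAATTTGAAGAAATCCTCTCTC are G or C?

Scanning the sequence gives C=7, G=3, T=11, A=12.
G+C = 3 + 7 = 10

10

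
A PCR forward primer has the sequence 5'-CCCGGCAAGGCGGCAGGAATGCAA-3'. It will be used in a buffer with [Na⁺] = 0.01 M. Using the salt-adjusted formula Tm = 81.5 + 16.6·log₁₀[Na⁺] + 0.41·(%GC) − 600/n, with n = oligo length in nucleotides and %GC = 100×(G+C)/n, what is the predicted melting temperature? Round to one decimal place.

Length n = 24. Base counts: A=7, G=9, C=7, T=1
G+C = 16, so %GC = 16/24 × 100 = 66.667%
Salt term: 16.6 × (-2) = -33.2
GC term: 0.41 × 66.667 = 27.333; length term: −600/24 = −25
Tm = 81.5 + (-33.2) + 27.333 − 25 = 50.633 → 50.6°C

50.6°C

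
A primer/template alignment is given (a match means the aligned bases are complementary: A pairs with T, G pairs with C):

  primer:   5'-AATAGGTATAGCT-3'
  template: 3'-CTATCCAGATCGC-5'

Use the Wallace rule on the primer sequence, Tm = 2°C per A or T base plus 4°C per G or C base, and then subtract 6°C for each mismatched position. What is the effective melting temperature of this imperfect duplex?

Primer base counts: A=5, T=4, G=3, C=1 → A+T=9, G+C=4
Perfect-match Tm = 2(9) + 4(4) = 18 + 16 = 34°C
Mismatches (positions where the bases are not complementary): 3 (at positions 1, 8, 13)
Effective Tm = 34 − 3×6 = 34 − 18 = 16°C

16°C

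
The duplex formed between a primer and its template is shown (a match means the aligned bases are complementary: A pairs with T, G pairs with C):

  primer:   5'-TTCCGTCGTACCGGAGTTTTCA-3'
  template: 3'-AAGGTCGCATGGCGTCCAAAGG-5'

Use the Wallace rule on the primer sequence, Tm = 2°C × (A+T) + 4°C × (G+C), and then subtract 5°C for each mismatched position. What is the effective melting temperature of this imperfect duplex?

41°C

Primer base counts: A=3, T=8, G=5, C=6 → A+T=11, G+C=11
Perfect-match Tm = 2(11) + 4(11) = 22 + 44 = 66°C
Mismatches (positions where the bases are not complementary): 5 (at positions 5, 6, 14, 17, 22)
Effective Tm = 66 − 5×5 = 66 − 25 = 41°C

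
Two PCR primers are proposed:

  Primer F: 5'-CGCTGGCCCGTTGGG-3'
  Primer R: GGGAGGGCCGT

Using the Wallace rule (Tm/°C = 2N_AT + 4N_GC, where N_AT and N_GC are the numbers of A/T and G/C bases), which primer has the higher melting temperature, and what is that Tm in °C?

Primer F: A+T=3, G+C=12 → Tm = 2(3)+4(12) = 54°C
Primer R: A+T=2, G+C=9 → Tm = 2(2)+4(9) = 40°C
54°C vs 40°C → primer F is higher.

Primer F, 54°C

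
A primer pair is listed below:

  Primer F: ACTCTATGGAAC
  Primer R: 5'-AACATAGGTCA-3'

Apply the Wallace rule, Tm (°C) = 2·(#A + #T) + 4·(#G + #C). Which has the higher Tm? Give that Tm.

Primer F: A+T=7, G+C=5 → Tm = 2(7)+4(5) = 34°C
Primer R: A+T=7, G+C=4 → Tm = 2(7)+4(4) = 30°C
34°C vs 30°C → primer F is higher.

Primer F, 34°C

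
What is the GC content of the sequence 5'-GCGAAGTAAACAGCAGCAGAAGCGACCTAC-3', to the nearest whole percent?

Counting bases: A=12, C=8, T=2, G=8
G+C = 8 + 8 = 16 out of 30 bases
%GC = 16/30 × 100 = 53.33% ≈ 53%

53%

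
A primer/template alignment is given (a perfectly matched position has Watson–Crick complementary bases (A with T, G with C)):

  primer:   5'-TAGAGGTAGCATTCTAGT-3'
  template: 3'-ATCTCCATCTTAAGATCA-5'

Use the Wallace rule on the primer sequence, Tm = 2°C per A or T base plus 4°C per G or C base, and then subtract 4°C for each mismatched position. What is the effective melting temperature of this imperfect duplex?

Primer base counts: A=5, T=6, G=5, C=2 → A+T=11, G+C=7
Perfect-match Tm = 2(11) + 4(7) = 22 + 28 = 50°C
Mismatches (positions where the bases are not complementary): 1 (at position 10)
Effective Tm = 50 − 1×4 = 50 − 4 = 46°C

46°C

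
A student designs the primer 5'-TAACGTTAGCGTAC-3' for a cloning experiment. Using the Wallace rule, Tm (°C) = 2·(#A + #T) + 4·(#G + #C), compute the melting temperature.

A=4, C=3, T=4, G=3
So N_AT = 8 and N_GC = 6.
Tm = 2×8 + 4×6 = 40°C

40°C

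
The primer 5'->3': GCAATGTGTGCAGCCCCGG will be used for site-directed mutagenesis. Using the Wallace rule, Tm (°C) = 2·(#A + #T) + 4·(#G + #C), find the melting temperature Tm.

Scanning the sequence gives A=3, C=6, T=3, G=7.
So N_AT = 6 and N_GC = 13.
Tm = 4·13 + 2·6 = 52 + 12 = 64°C

64°C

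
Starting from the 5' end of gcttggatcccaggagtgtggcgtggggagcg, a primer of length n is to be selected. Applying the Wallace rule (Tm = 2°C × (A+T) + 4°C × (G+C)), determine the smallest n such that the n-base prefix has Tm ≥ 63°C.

First 19 bases: GCTTGGATCCCAGGAGTGT → Tm = 60°C (< 63°C)
First 20 bases: GCTTGGATCCCAGGAGTGTG → Tm = 64°C (≥ 63°C)
Since every base adds ≥2°C, Tm only increases with n, so the threshold is first crossed at n = 20.

n = 20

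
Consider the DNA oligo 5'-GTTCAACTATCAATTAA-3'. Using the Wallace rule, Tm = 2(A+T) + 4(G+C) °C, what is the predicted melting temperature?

42°C

Scanning the sequence gives T=6, C=3, G=1, A=7.
So N_AT = 13 and N_GC = 4.
Tm = 2(13) + 4(4) = 26 + 16 = 42°C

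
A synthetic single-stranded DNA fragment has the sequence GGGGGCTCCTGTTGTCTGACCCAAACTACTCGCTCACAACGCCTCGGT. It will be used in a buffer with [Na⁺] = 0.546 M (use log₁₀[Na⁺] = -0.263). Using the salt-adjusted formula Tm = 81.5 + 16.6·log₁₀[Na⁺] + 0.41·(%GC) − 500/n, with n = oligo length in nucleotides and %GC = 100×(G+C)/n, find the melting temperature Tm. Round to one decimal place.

91.5°C

Length n = 48. Counting bases: G=12, C=17, T=11, A=8
G+C = 29, so %GC = 29/48 × 100 = 60.417%
Salt term: 16.6 × (-0.263) = -4.366
GC term: 0.41 × 60.417 = 24.771; length term: −500/48 = −10.417
Tm = 81.5 + (-4.366) + 24.771 − 10.417 = 91.488 → 91.5°C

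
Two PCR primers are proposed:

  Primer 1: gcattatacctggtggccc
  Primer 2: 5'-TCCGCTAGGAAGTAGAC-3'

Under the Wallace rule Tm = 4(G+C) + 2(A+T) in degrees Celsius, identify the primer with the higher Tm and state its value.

Primer 1: A+T=8, G+C=11 → Tm = 2(8)+4(11) = 60°C
Primer 2: A+T=8, G+C=9 → Tm = 2(8)+4(9) = 52°C
60°C vs 52°C → primer 1 is higher.

Primer 1, 60°C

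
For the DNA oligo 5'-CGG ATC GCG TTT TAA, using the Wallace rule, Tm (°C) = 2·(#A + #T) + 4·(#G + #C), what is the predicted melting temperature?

44°C

Scanning the sequence gives G=4, C=3, A=3, T=5.
AT pairs contribute 8, GC pairs contribute 7.
Tm = 2(8) + 4(7) = 16 + 28 = 44°C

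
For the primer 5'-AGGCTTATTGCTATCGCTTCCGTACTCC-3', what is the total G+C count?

Counting bases: G=5, T=10, A=4, C=9
Total G or C: 5 + 9 = 14

14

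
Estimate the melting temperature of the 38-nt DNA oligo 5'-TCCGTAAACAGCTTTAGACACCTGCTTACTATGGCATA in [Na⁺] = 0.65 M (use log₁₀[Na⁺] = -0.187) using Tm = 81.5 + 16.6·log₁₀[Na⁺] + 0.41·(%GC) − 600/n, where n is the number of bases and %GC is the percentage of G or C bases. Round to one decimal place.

Length n = 38. Scanning the sequence gives A=11, G=6, T=11, C=10.
G+C = 16, so %GC = 16/38 × 100 = 42.105%
Salt term: 16.6 × (-0.187) = -3.104
GC term: 0.41 × 42.105 = 17.263; length term: −600/38 = −15.789
Tm = 81.5 + (-3.104) + 17.263 − 15.789 = 79.87 → 79.9°C

79.9°C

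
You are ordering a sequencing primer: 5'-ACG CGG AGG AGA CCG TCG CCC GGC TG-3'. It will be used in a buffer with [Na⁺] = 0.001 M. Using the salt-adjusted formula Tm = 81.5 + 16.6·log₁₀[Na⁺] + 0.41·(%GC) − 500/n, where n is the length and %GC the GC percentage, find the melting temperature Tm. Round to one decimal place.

Length n = 26. A=4, C=9, G=11, T=2
G+C = 20, so %GC = 20/26 × 100 = 76.923%
Salt term: 16.6 × (-3) = -49.8
GC term: 0.41 × 76.923 = 31.538; length term: −500/26 = −19.231
Tm = 81.5 + (-49.8) + 31.538 − 19.231 = 44.007 → 44.0°C

44.0°C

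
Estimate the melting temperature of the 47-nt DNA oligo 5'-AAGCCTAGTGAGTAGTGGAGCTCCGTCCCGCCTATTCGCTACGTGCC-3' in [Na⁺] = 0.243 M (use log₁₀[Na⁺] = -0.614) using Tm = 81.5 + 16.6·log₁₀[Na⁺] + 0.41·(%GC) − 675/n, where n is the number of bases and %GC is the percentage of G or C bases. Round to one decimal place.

Length n = 47. Scanning the sequence gives G=13, T=11, C=15, A=8.
G+C = 28, so %GC = 28/47 × 100 = 59.574%
Salt term: 16.6 × (-0.614) = -10.192
GC term: 0.41 × 59.574 = 24.425; length term: −675/47 = −14.362
Tm = 81.5 + (-10.192) + 24.425 − 14.362 = 81.371 → 81.4°C

81.4°C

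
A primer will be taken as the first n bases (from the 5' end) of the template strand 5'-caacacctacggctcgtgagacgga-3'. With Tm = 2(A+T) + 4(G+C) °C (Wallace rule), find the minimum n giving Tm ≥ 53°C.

n = 17

First 16 bases: CAACACCTACGGCTCG → Tm = 52°C (< 53°C)
First 17 bases: CAACACCTACGGCTCGT → Tm = 54°C (≥ 53°C)
Each additional base adds 2°C (A/T) or 4°C (G/C), so Tm is non-decreasing in n; n = 17 is the first length to reach 53°C.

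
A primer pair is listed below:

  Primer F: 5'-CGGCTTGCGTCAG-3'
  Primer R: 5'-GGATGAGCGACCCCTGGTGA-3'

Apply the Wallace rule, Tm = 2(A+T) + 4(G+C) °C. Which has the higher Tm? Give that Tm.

Primer R, 66°C

Primer F: A+T=4, G+C=9 → Tm = 2(4)+4(9) = 44°C
Primer R: A+T=7, G+C=13 → Tm = 2(7)+4(13) = 66°C
44°C vs 66°C → primer R is higher.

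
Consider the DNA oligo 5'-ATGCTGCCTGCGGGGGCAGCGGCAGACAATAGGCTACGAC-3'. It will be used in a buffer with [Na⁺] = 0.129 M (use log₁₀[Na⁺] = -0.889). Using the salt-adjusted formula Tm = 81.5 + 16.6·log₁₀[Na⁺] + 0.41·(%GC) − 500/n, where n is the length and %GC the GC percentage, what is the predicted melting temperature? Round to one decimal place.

80.9°C

Length n = 40. Counting bases: T=5, A=9, C=11, G=15
G+C = 26, so %GC = 26/40 × 100 = 65%
Salt term: 16.6 × (-0.889) = -14.757
GC term: 0.41 × 65 = 26.65; length term: −500/40 = −12.5
Tm = 81.5 + (-14.757) + 26.65 − 12.5 = 80.893 → 80.9°C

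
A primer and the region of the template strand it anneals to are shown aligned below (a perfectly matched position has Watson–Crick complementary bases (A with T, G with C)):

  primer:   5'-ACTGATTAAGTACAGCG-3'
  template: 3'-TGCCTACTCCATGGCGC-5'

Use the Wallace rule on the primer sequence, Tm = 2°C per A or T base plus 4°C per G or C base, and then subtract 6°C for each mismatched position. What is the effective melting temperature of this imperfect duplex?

Primer base counts: A=6, T=4, G=4, C=3 → A+T=10, G+C=7
Perfect-match Tm = 2(10) + 4(7) = 20 + 28 = 48°C
Mismatches (positions where the bases are not complementary): 4 (at positions 3, 7, 9, 14)
Effective Tm = 48 − 4×6 = 48 − 24 = 24°C

24°C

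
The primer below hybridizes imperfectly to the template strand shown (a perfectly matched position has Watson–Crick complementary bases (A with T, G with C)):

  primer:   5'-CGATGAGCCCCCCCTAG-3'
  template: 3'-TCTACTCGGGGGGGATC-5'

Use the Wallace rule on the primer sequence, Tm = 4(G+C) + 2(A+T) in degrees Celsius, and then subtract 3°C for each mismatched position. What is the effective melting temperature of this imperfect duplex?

55°C

Primer base counts: A=3, T=2, G=4, C=8 → A+T=5, G+C=12
Perfect-match Tm = 2(5) + 4(12) = 10 + 48 = 58°C
Mismatches (positions where the bases are not complementary): 1 (at position 1)
Effective Tm = 58 − 1×3 = 58 − 3 = 55°C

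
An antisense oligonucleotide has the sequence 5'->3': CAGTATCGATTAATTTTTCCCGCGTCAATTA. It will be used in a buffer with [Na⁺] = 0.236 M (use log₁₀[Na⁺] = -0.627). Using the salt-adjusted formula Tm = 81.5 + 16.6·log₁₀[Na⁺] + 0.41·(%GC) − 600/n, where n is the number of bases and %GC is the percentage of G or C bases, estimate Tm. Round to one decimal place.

Length n = 31. Scanning the sequence gives C=7, G=4, A=8, T=12.
G+C = 11, so %GC = 11/31 × 100 = 35.484%
Salt term: 16.6 × (-0.627) = -10.408
GC term: 0.41 × 35.484 = 14.548; length term: −600/31 = −19.355
Tm = 81.5 + (-10.408) + 14.548 − 19.355 = 66.285 → 66.3°C

66.3°C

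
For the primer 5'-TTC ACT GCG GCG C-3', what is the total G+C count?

9

A=1, T=3, C=5, G=4
Total G or C: 4 + 5 = 9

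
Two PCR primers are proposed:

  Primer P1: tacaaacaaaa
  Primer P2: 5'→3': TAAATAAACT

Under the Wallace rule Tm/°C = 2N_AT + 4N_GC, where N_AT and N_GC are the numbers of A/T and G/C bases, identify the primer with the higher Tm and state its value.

Primer P1: A+T=9, G+C=2 → Tm = 2(9)+4(2) = 26°C
Primer P2: A+T=9, G+C=1 → Tm = 2(9)+4(1) = 22°C
26°C vs 22°C → primer P1 is higher.

Primer P1, 26°C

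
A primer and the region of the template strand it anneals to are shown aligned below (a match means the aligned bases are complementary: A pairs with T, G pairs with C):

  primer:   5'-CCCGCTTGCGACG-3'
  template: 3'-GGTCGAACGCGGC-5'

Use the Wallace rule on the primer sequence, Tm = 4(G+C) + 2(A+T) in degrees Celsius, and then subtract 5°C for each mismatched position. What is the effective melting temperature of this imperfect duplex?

Primer base counts: A=1, T=2, G=4, C=6 → A+T=3, G+C=10
Perfect-match Tm = 2(3) + 4(10) = 6 + 40 = 46°C
Mismatches (positions where the bases are not complementary): 2 (at positions 3, 11)
Effective Tm = 46 − 2×5 = 46 − 10 = 36°C

36°C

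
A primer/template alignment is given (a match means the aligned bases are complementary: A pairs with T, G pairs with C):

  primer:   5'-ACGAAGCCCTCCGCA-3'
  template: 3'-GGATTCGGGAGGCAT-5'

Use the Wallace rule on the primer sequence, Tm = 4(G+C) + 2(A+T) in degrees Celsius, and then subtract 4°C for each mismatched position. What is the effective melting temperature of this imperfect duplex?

38°C

Primer base counts: A=4, T=1, G=3, C=7 → A+T=5, G+C=10
Perfect-match Tm = 2(5) + 4(10) = 10 + 40 = 50°C
Mismatches (positions where the bases are not complementary): 3 (at positions 1, 3, 14)
Effective Tm = 50 − 3×4 = 50 − 12 = 38°C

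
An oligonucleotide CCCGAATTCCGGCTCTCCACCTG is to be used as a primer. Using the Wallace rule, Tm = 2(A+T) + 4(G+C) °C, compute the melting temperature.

G=4, T=5, A=3, C=11
So N_AT = 8 and N_GC = 15.
Tm = 2×8 + 4×15 = 76°C

76°C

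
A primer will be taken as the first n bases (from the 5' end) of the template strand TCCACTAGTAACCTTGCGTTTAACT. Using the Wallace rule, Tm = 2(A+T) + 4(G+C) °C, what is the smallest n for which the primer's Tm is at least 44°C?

First 15 bases: TCCACTAGTAACCTT → Tm = 42°C (< 44°C)
First 16 bases: TCCACTAGTAACCTTG → Tm = 46°C (≥ 44°C)
Since every base adds ≥2°C, Tm only increases with n, so the threshold is first crossed at n = 16.

n = 16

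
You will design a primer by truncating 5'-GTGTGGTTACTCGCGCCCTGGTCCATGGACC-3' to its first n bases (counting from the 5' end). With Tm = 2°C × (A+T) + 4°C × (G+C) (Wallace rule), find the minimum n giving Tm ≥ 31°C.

n = 11

First 10 bases: GTGTGGTTAC → Tm = 30°C (< 31°C)
First 11 bases: GTGTGGTTACT → Tm = 32°C (≥ 31°C)
Since every base adds ≥2°C, Tm only increases with n, so the threshold is first crossed at n = 11.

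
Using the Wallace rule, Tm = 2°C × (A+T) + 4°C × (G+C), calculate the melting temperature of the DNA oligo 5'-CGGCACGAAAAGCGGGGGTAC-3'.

70°C

Base counts: A=6, C=5, T=1, G=9
A+T = 7, G+C = 14
Tm = 2×7 + 4×14 = 70°C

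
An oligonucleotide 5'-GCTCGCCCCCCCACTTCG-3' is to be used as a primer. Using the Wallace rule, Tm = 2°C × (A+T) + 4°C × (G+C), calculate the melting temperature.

64°C

Scanning the sequence gives A=1, G=3, C=11, T=3.
A+T = 4, G+C = 14
Tm = 2×4 + 4×14 = 64°C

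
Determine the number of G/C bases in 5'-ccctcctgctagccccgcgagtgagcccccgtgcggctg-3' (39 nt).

Base counts: T=6, G=12, C=18, A=3
G+C = 12 + 18 = 30

30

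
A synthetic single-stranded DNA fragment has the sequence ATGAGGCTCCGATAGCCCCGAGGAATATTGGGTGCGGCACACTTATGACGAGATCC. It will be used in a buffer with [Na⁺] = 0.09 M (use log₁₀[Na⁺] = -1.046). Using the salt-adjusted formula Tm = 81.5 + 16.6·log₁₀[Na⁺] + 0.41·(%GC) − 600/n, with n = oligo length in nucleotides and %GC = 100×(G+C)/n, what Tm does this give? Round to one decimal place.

76.1°C

Length n = 56. Scanning the sequence gives T=11, A=14, C=14, G=17.
G+C = 31, so %GC = 31/56 × 100 = 55.357%
Salt term: 16.6 × (-1.046) = -17.364
GC term: 0.41 × 55.357 = 22.696; length term: −600/56 = −10.714
Tm = 81.5 + (-17.364) + 22.696 − 10.714 = 76.118 → 76.1°C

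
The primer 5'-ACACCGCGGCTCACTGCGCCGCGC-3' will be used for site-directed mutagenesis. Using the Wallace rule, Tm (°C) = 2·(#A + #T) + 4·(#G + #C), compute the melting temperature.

86°C

Scanning the sequence gives T=2, A=3, C=12, G=7.
AT pairs contribute 5, GC pairs contribute 19.
Tm = 4·19 + 2·5 = 76 + 10 = 86°C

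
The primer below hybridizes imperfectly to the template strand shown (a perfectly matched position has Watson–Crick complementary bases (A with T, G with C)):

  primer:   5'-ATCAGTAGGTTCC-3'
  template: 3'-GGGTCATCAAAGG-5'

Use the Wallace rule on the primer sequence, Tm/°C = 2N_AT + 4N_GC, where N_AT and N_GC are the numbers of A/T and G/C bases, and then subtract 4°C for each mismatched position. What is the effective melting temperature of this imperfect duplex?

26°C

Primer base counts: A=3, T=4, G=3, C=3 → A+T=7, G+C=6
Perfect-match Tm = 2(7) + 4(6) = 14 + 24 = 38°C
Mismatches (positions where the bases are not complementary): 3 (at positions 1, 2, 9)
Effective Tm = 38 − 3×4 = 38 − 12 = 26°C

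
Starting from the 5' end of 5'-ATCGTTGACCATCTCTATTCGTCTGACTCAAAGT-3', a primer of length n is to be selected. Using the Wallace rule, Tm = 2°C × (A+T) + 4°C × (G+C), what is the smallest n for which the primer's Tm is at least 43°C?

First 14 bases: ATCGTTGACCATCT → Tm = 40°C (< 43°C)
First 15 bases: ATCGTTGACCATCTC → Tm = 44°C (≥ 43°C)
Each additional base adds 2°C (A/T) or 4°C (G/C), so Tm is non-decreasing in n; n = 15 is the first length to reach 43°C.

n = 15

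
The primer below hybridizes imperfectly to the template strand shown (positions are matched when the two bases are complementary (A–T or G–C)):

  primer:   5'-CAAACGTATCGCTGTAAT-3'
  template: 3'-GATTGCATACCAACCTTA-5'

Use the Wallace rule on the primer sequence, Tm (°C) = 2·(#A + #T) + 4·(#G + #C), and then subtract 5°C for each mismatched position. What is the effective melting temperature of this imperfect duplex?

30°C

Primer base counts: A=6, T=5, G=3, C=4 → A+T=11, G+C=7
Perfect-match Tm = 2(11) + 4(7) = 22 + 28 = 50°C
Mismatches (positions where the bases are not complementary): 4 (at positions 2, 10, 12, 15)
Effective Tm = 50 − 4×5 = 50 − 20 = 30°C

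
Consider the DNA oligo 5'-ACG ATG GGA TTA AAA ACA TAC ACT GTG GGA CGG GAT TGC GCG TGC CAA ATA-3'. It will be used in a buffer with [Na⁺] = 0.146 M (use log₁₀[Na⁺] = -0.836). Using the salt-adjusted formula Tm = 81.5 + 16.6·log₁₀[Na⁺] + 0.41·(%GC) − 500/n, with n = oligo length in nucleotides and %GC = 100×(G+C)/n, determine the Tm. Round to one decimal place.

Length n = 51. Base counts: A=17, T=10, G=15, C=9
G+C = 24, so %GC = 24/51 × 100 = 47.059%
Salt term: 16.6 × (-0.836) = -13.878
GC term: 0.41 × 47.059 = 19.294; length term: −500/51 = −9.804
Tm = 81.5 + (-13.878) + 19.294 − 9.804 = 77.112 → 77.1°C

77.1°C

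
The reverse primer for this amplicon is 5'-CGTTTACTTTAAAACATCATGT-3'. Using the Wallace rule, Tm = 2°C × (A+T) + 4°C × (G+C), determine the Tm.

56°C

G=2, A=7, T=9, C=4
So N_AT = 16 and N_GC = 6.
Tm = 4·6 + 2·16 = 24 + 32 = 56°C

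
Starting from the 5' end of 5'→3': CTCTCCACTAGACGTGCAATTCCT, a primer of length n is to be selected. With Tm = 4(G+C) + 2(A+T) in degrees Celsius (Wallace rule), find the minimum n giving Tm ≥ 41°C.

First 13 bases: CTCTCCACTAGAC → Tm = 40°C (< 41°C)
First 14 bases: CTCTCCACTAGACG → Tm = 44°C (≥ 41°C)
Since every base adds ≥2°C, Tm only increases with n, so the threshold is first crossed at n = 14.

n = 14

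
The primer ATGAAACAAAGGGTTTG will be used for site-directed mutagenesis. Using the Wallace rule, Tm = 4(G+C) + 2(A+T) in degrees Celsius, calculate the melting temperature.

Counting bases: A=7, G=5, T=4, C=1
A+T = 11, G+C = 6
Tm = 4·6 + 2·11 = 24 + 22 = 46°C

46°C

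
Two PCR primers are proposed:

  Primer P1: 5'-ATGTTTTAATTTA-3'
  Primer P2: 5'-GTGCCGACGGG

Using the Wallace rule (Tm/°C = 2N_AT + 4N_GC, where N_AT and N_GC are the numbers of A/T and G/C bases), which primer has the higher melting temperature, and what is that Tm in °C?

Primer P1: A+T=12, G+C=1 → Tm = 2(12)+4(1) = 28°C
Primer P2: A+T=2, G+C=9 → Tm = 2(2)+4(9) = 40°C
28°C vs 40°C → primer P2 is higher.

Primer P2, 40°C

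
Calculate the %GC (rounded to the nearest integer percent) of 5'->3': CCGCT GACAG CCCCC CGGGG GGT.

83%

Scanning the sequence gives T=2, G=9, C=10, A=2.
G+C = 9 + 10 = 19 out of 23 bases
%GC = 19/23 × 100 = 82.61% ≈ 83%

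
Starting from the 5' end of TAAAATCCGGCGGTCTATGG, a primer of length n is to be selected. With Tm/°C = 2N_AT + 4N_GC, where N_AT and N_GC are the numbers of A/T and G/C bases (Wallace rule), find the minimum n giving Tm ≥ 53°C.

First 18 bases: TAAAATCCGGCGGTCTAT → Tm = 52°C (< 53°C)
First 19 bases: TAAAATCCGGCGGTCTATG → Tm = 56°C (≥ 53°C)
Each additional base adds 2°C (A/T) or 4°C (G/C), so Tm is non-decreasing in n; n = 19 is the first length to reach 53°C.

n = 19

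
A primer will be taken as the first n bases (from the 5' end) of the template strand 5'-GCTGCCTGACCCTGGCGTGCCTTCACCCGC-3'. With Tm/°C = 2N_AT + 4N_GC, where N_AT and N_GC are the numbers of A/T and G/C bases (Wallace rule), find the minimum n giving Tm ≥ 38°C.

n = 11

First 10 bases: GCTGCCTGAC → Tm = 34°C (< 38°C)
First 11 bases: GCTGCCTGACC → Tm = 38°C (≥ 38°C)
Each additional base adds 2°C (A/T) or 4°C (G/C), so Tm is non-decreasing in n; n = 11 is the first length to reach 38°C.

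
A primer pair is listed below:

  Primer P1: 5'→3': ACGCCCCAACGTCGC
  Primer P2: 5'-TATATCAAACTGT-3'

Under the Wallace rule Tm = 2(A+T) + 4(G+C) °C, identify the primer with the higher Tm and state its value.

Primer P1, 52°C

Primer P1: A+T=4, G+C=11 → Tm = 2(4)+4(11) = 52°C
Primer P2: A+T=10, G+C=3 → Tm = 2(10)+4(3) = 32°C
52°C vs 32°C → primer P1 is higher.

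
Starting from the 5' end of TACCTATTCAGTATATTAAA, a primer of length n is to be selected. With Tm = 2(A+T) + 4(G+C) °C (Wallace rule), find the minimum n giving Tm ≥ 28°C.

First 10 bases: TACCTATTCA → Tm = 26°C (< 28°C)
First 11 bases: TACCTATTCAG → Tm = 30°C (≥ 28°C)
Since every base adds ≥2°C, Tm only increases with n, so the threshold is first crossed at n = 11.

n = 11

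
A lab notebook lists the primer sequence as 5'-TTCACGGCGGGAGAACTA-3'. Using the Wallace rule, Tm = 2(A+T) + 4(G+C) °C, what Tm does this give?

56°C

Counting bases: G=6, T=3, A=5, C=4
A+T = 8, G+C = 10
Tm = 2×8 + 4×10 = 56°C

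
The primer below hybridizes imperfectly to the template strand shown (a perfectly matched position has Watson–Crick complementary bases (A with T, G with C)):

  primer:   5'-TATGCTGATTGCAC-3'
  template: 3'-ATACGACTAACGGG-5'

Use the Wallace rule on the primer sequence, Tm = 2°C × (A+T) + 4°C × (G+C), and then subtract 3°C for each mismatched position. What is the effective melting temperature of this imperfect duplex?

Primer base counts: A=3, T=5, G=3, C=3 → A+T=8, G+C=6
Perfect-match Tm = 2(8) + 4(6) = 16 + 24 = 40°C
Mismatches (positions where the bases are not complementary): 1 (at position 13)
Effective Tm = 40 − 1×3 = 40 − 3 = 37°C

37°C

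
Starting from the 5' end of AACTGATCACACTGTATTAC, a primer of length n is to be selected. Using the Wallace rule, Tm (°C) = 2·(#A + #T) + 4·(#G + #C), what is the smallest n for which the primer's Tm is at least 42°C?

n = 15

First 14 bases: AACTGATCACACTG → Tm = 40°C (< 42°C)
First 15 bases: AACTGATCACACTGT → Tm = 42°C (≥ 42°C)
Each additional base adds 2°C (A/T) or 4°C (G/C), so Tm is non-decreasing in n; n = 15 is the first length to reach 42°C.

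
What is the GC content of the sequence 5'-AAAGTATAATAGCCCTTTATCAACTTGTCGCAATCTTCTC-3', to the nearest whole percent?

Base counts: G=4, A=12, T=14, C=10
G+C = 4 + 10 = 14 out of 40 bases
%GC = 14/40 × 100 = 35% ≈ 35%

35%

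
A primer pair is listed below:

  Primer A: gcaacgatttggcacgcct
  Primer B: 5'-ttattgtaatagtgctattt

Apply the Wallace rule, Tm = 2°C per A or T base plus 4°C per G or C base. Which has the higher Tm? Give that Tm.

Primer A: A+T=8, G+C=11 → Tm = 2(8)+4(11) = 60°C
Primer B: A+T=16, G+C=4 → Tm = 2(16)+4(4) = 48°C
60°C vs 48°C → primer A is higher.

Primer A, 60°C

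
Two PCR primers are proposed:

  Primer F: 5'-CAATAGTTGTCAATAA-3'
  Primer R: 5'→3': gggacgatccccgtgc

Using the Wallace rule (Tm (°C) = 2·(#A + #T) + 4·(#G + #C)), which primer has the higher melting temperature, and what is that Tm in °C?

Primer F: A+T=12, G+C=4 → Tm = 2(12)+4(4) = 40°C
Primer R: A+T=4, G+C=12 → Tm = 2(4)+4(12) = 56°C
40°C vs 56°C → primer R is higher.

Primer R, 56°C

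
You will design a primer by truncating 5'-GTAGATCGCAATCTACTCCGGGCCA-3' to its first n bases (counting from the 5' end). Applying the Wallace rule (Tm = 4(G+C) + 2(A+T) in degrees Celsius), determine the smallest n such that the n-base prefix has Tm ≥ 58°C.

n = 20

First 19 bases: GTAGATCGCAATCTACTCC → Tm = 56°C (< 58°C)
First 20 bases: GTAGATCGCAATCTACTCCG → Tm = 60°C (≥ 58°C)
Each additional base adds 2°C (A/T) or 4°C (G/C), so Tm is non-decreasing in n; n = 20 is the first length to reach 58°C.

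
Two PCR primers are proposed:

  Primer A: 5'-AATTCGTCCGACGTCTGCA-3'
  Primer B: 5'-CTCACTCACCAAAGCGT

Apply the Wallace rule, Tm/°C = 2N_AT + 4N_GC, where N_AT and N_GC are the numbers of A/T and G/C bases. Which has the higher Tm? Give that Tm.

Primer A: A+T=9, G+C=10 → Tm = 2(9)+4(10) = 58°C
Primer B: A+T=8, G+C=9 → Tm = 2(8)+4(9) = 52°C
58°C vs 52°C → primer A is higher.

Primer A, 58°C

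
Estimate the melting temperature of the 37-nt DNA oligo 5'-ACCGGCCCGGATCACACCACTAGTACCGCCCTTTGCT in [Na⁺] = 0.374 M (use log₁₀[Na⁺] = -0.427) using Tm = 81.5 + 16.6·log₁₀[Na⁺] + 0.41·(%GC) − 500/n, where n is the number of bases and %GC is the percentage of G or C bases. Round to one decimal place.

86.4°C

Length n = 37. Scanning the sequence gives T=7, A=7, C=16, G=7.
G+C = 23, so %GC = 23/37 × 100 = 62.162%
Salt term: 16.6 × (-0.427) = -7.088
GC term: 0.41 × 62.162 = 25.486; length term: −500/37 = −13.514
Tm = 81.5 + (-7.088) + 25.486 − 13.514 = 86.384 → 86.4°C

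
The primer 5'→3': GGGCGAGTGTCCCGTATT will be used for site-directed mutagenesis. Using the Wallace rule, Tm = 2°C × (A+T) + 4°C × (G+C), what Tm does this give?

Scanning the sequence gives G=7, T=5, C=4, A=2.
So N_AT = 7 and N_GC = 11.
Tm = 2×7 + 4×11 = 58°C

58°C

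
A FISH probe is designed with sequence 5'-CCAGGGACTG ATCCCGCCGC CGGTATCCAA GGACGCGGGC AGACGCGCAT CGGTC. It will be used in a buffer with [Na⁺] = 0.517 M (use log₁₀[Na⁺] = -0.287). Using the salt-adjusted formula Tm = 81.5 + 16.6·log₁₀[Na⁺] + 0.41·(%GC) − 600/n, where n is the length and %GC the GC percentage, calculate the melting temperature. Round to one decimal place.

94.9°C

Length n = 55. Scanning the sequence gives G=19, T=6, A=10, C=20.
G+C = 39, so %GC = 39/55 × 100 = 70.909%
Salt term: 16.6 × (-0.287) = -4.764
GC term: 0.41 × 70.909 = 29.073; length term: −600/55 = −10.909
Tm = 81.5 + (-4.764) + 29.073 − 10.909 = 94.9 → 94.9°C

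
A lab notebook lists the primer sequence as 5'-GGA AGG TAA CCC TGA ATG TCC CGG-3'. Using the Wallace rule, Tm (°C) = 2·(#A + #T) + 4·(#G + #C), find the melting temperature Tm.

C=6, A=6, G=8, T=4
A+T = 10, G+C = 14
Tm = 2(10) + 4(14) = 20 + 56 = 76°C

76°C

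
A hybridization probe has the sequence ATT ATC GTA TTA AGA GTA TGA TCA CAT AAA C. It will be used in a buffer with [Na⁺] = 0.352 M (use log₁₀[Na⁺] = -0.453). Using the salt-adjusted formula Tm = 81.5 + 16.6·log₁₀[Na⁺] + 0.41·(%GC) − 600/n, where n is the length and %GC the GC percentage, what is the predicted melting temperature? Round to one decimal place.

65.2°C

Length n = 31. Counting bases: T=10, G=4, C=4, A=13
G+C = 8, so %GC = 8/31 × 100 = 25.806%
Salt term: 16.6 × (-0.453) = -7.52
GC term: 0.41 × 25.806 = 10.58; length term: −600/31 = −19.355
Tm = 81.5 + (-7.52) + 10.58 − 19.355 = 65.205 → 65.2°C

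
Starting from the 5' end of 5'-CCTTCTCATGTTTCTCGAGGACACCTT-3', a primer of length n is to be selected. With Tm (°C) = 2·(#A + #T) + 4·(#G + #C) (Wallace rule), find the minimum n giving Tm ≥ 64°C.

First 21 bases: CCTTCTCATGTTTCTCGAGGA → Tm = 62°C (< 64°C)
First 22 bases: CCTTCTCATGTTTCTCGAGGAC → Tm = 66°C (≥ 64°C)
Since every base adds ≥2°C, Tm only increases with n, so the threshold is first crossed at n = 22.

n = 22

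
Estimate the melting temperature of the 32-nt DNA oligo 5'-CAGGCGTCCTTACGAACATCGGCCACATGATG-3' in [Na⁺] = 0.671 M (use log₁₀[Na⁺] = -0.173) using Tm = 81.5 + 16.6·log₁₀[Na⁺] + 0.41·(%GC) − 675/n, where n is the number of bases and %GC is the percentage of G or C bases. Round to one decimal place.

80.6°C

Length n = 32. Scanning the sequence gives A=8, T=6, G=8, C=10.
G+C = 18, so %GC = 18/32 × 100 = 56.25%
Salt term: 16.6 × (-0.173) = -2.872
GC term: 0.41 × 56.25 = 23.062; length term: −675/32 = −21.094
Tm = 81.5 + (-2.872) + 23.062 − 21.094 = 80.596 → 80.6°C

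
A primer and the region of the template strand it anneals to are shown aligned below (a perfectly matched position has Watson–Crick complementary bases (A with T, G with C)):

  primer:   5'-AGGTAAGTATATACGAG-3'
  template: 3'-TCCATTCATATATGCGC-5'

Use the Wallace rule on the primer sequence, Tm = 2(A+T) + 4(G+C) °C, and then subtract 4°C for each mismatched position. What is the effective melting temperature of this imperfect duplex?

Primer base counts: A=7, T=4, G=5, C=1 → A+T=11, G+C=6
Perfect-match Tm = 2(11) + 4(6) = 22 + 24 = 46°C
Mismatches (positions where the bases are not complementary): 1 (at position 16)
Effective Tm = 46 − 1×4 = 46 − 4 = 42°C

42°C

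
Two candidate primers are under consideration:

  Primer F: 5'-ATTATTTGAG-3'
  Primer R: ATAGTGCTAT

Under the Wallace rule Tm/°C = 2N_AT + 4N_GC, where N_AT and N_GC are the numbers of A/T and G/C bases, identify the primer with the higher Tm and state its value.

Primer R, 26°C

Primer F: A+T=8, G+C=2 → Tm = 2(8)+4(2) = 24°C
Primer R: A+T=7, G+C=3 → Tm = 2(7)+4(3) = 26°C
24°C vs 26°C → primer R is higher.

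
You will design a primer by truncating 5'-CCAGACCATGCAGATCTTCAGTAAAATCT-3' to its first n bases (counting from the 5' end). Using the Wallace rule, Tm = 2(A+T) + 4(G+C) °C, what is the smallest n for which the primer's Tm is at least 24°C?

n = 7

First 6 bases: CCAGAC → Tm = 20°C (< 24°C)
First 7 bases: CCAGACC → Tm = 24°C (≥ 24°C)
Each additional base adds 2°C (A/T) or 4°C (G/C), so Tm is non-decreasing in n; n = 7 is the first length to reach 24°C.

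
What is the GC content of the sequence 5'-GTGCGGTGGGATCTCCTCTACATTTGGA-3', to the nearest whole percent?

Base counts: G=9, C=6, T=9, A=4
G+C = 9 + 6 = 15 out of 28 bases
%GC = 15/28 × 100 = 53.57% ≈ 54%

54%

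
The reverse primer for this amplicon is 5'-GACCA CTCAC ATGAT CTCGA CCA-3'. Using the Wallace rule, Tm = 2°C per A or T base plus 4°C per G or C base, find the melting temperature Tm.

70°C

Base counts: C=9, A=7, T=4, G=3
AT pairs contribute 11, GC pairs contribute 12.
Tm = 2×11 + 4×12 = 70°C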